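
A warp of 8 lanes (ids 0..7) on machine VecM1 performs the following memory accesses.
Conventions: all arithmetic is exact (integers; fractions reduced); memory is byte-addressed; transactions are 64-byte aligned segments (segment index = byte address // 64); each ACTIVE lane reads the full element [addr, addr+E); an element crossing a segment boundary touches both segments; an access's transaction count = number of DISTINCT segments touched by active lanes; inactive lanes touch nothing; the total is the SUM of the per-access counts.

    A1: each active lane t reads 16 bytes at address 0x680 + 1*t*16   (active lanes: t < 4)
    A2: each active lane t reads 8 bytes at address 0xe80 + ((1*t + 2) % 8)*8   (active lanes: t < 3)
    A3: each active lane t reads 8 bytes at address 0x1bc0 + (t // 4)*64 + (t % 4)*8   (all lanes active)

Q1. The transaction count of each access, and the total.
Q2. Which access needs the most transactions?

A1: 1 transaction
A2: 1 transaction
A3: 2 transactions

Answer: 1,1,2; total 4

Answer: A3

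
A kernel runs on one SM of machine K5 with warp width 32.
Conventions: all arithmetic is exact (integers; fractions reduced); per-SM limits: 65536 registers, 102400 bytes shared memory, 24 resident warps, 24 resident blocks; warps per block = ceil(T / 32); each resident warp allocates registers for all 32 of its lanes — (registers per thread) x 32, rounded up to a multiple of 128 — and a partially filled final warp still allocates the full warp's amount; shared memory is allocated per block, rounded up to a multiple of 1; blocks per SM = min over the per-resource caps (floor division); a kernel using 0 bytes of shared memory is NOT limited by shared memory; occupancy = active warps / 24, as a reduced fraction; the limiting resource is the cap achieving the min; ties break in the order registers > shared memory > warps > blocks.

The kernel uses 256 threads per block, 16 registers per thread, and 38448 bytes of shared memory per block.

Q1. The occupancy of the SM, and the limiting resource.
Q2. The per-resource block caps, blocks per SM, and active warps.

Answer: occupancy 2/3, limited by shared memory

registers: 16 blocks
shared memory: 2 blocks
warps: 3 blocks
blocks: 24 blocks

Answer: 2 blocks, 16 active warps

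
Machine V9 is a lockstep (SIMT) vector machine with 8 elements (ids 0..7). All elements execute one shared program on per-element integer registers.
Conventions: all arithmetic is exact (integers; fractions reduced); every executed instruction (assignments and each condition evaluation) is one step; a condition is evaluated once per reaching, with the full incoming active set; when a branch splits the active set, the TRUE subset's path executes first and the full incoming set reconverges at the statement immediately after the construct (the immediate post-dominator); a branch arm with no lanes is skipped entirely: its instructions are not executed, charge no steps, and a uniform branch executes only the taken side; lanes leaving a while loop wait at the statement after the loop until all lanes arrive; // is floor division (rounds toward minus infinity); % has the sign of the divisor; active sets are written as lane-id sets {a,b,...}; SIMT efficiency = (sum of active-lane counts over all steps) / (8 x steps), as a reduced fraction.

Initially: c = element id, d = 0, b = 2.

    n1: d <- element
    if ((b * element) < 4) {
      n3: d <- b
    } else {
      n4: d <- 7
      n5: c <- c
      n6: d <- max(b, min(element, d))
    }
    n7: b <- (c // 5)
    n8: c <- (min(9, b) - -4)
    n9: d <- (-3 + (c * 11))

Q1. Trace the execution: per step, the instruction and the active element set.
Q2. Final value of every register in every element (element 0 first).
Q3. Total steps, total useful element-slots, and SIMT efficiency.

step 0: d <- element                 {0,1,2,3,4,5,6,7}
step 1: eval ((b * element) < 4)     {0,1,2,3,4,5,6,7}
step 2: d <- b                       {0,1}
step 3: d <- 7                       {2,3,4,5,6,7}
step 4: c <- c                       {2,3,4,5,6,7}
step 5: d <- max(b, min(element, d)) {2,3,4,5,6,7}
step 6: b <- (c // 5)                {0,1,2,3,4,5,6,7}
step 7: c <- (min(9, b) - -4)        {0,1,2,3,4,5,6,7}
step 8: d <- (-3 + (c * 11))         {0,1,2,3,4,5,6,7}

Answer: 9 steps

c: 4,4,4,4,4,5,5,5
d: 41,41,41,41,41,52,52,52
b: 0,0,0,0,0,1,1,1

steps = 9; useful = 60; efficiency = 60/72 = 5/6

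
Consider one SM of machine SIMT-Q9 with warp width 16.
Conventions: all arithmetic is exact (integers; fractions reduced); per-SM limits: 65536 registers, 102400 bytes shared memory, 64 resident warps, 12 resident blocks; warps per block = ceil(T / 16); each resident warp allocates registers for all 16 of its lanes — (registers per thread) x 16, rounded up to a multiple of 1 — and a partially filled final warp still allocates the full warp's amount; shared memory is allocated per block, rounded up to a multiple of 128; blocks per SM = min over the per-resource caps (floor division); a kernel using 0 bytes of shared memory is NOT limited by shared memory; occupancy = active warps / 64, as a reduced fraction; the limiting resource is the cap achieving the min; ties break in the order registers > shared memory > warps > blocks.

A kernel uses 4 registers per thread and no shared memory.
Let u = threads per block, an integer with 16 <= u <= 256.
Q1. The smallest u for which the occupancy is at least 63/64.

Answer: u = 97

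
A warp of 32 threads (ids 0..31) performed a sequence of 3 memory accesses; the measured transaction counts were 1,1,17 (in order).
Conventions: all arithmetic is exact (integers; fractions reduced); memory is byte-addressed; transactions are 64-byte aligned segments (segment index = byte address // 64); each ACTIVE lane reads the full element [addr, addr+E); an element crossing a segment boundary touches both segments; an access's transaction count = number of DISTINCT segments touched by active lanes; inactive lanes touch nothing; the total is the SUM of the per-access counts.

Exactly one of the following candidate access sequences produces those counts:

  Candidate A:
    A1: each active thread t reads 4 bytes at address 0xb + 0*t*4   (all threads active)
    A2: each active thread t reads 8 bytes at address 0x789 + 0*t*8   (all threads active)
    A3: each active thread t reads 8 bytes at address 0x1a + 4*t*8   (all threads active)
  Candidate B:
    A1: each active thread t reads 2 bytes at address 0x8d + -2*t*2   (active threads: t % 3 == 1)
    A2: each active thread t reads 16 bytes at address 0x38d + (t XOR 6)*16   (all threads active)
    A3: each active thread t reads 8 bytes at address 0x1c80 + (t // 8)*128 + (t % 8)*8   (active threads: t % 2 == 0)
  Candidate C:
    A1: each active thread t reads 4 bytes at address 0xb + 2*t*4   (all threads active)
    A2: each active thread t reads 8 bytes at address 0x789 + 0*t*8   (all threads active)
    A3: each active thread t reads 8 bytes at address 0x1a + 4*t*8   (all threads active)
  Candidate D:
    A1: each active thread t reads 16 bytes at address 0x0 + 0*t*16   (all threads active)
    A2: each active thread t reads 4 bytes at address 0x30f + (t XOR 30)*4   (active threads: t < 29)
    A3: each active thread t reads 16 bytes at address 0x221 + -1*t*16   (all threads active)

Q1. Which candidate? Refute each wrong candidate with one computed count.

B: A1 gives 3 transactions, not 1
C: A1 gives 5 transactions, not 1
D: A2 gives 3 transactions, not 1
A: all counts match (1,1,17)

Answer: A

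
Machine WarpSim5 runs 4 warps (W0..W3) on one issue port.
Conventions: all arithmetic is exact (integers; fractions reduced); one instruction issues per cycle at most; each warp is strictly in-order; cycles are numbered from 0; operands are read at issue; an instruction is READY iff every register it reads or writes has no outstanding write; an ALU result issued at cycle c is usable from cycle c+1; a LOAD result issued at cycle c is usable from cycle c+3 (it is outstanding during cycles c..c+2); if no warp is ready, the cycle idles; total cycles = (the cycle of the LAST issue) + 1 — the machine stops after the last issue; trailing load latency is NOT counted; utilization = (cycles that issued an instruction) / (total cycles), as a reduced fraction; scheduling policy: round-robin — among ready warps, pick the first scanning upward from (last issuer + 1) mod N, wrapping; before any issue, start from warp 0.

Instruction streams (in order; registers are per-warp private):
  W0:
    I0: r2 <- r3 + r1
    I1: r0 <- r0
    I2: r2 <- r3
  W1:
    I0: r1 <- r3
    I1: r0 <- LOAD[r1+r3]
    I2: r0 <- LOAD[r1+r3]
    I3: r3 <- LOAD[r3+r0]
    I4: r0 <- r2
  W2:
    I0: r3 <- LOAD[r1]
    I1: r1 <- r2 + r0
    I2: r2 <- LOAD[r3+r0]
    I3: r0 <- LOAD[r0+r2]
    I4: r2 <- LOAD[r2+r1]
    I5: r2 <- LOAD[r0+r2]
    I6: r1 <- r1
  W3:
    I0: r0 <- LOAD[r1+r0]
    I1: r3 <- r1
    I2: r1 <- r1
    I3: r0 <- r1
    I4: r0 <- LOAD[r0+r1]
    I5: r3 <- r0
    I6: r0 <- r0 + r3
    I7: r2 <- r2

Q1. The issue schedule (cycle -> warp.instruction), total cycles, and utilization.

cycle 0: W0.I0
cycle 1: W1.I0
cycle 2: W2.I0
cycle 3: W3.I0
cycle 4: W0.I1
cycle 5: W1.I1
cycle 6: W2.I1
cycle 7: W3.I1
cycle 8: W0.I2
cycle 9: W1.I2
cycle 10: W2.I2
cycle 11: W3.I2
cycle 12: W1.I3
cycle 13: W2.I3
cycle 14: W3.I3
cycle 15: W1.I4
cycle 16: W2.I4
cycle 17: W3.I4
cycle 18: idle
cycle 19: W2.I5
cycle 20: W3.I5
cycle 21: W2.I6
cycle 22: W3.I6
cycle 23: W3.I7

Answer: 24 cycles, utilization 23/24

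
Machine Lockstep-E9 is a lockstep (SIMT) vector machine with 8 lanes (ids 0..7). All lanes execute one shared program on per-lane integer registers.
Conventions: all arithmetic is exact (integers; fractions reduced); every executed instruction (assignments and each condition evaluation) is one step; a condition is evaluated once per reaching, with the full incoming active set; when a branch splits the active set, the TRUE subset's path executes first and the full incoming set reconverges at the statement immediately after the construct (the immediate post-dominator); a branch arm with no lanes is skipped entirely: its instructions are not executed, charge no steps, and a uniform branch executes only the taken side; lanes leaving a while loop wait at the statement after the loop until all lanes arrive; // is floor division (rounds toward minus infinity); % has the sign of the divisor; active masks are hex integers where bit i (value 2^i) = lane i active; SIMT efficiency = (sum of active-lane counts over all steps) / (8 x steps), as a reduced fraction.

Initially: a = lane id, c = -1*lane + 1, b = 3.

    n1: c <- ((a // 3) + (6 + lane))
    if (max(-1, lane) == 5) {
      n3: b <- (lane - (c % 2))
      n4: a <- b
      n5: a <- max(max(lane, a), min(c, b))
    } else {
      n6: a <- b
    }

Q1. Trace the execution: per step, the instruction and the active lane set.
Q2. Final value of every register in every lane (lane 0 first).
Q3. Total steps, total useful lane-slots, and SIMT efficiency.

step 0: c <- ((a // 3) + (6 + lane)) 0xff
step 1: eval (max(-1, lane) == 5)    0xff
step 2: b <- (lane - (c % 2))        0x20
step 3: a <- b                       0x20
step 4: a <- max(max(lane, a), min(c, b)) 0x20
step 5: a <- b                       0xdf

Answer: 6 steps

a: 3,3,3,3,3,5,3,3
c: 6,7,8,10,11,12,14,15
b: 3,3,3,3,3,5,3,3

steps = 6; useful = 26; efficiency = 26/48 = 13/24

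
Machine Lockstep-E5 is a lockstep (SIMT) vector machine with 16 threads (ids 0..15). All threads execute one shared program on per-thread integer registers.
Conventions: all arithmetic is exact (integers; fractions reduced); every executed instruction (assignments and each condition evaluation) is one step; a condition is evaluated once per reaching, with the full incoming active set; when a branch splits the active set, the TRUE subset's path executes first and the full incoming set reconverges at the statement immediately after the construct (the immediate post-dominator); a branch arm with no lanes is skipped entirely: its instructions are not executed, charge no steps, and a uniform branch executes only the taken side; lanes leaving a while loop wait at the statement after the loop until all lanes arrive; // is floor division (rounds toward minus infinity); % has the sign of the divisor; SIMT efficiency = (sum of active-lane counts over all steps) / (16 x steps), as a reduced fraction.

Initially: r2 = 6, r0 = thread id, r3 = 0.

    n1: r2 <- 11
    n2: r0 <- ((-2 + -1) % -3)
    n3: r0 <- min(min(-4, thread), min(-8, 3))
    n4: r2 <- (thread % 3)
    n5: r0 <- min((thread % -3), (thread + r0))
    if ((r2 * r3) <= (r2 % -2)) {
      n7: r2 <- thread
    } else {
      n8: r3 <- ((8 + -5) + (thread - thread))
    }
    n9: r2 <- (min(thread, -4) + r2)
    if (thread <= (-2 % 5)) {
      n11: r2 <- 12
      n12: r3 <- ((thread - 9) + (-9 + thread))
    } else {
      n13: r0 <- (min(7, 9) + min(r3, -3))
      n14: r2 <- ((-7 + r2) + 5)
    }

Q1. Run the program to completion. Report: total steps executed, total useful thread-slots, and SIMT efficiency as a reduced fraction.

Answer: 14 steps, 176 useful, 11/14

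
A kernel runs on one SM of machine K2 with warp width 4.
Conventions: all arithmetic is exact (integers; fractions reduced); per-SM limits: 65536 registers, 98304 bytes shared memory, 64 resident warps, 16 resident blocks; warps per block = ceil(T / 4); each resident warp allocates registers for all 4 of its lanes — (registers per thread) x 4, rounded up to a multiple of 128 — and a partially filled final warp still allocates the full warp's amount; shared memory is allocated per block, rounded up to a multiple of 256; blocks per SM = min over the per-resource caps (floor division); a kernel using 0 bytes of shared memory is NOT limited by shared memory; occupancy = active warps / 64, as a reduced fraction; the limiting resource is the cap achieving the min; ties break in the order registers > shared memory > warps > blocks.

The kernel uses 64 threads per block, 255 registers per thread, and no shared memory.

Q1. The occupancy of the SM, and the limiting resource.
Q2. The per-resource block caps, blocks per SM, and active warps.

Answer: occupancy 1, limited by registers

registers: 4 blocks
shared memory: no limit (kernel uses none)
warps: 4 blocks
blocks: 16 blocks

Answer: 4 blocks, 64 active warps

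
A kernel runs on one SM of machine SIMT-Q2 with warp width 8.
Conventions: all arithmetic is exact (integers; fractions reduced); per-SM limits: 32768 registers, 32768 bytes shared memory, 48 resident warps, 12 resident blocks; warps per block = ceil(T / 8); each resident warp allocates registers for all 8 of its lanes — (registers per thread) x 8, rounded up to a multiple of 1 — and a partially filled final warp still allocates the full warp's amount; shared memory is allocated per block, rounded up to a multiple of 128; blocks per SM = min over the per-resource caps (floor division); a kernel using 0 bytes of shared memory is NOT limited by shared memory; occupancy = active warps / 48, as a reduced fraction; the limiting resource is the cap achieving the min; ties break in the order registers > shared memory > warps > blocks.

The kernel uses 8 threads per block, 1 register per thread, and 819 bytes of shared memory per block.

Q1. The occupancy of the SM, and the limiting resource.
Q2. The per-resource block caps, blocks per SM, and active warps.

Answer: occupancy 1/4, limited by blocks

registers: 4096 blocks
shared memory: 36 blocks
warps: 48 blocks
blocks: 12 blocks

Answer: 12 blocks, 12 active warps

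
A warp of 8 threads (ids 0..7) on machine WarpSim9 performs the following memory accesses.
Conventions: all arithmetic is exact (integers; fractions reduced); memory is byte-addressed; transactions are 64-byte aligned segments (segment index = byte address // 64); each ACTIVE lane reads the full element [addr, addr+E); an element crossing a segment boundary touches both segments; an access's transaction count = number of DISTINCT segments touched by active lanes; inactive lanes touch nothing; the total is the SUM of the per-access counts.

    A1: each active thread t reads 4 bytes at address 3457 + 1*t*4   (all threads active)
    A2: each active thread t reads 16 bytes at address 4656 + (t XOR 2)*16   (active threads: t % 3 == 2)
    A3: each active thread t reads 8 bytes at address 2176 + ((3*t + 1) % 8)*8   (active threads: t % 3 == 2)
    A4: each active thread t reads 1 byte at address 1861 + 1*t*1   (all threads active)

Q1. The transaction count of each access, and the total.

A1: 1 transaction
A2: 2 transactions
A3: 1 transaction
A4: 1 transaction

Answer: 1,2,1,1; total 5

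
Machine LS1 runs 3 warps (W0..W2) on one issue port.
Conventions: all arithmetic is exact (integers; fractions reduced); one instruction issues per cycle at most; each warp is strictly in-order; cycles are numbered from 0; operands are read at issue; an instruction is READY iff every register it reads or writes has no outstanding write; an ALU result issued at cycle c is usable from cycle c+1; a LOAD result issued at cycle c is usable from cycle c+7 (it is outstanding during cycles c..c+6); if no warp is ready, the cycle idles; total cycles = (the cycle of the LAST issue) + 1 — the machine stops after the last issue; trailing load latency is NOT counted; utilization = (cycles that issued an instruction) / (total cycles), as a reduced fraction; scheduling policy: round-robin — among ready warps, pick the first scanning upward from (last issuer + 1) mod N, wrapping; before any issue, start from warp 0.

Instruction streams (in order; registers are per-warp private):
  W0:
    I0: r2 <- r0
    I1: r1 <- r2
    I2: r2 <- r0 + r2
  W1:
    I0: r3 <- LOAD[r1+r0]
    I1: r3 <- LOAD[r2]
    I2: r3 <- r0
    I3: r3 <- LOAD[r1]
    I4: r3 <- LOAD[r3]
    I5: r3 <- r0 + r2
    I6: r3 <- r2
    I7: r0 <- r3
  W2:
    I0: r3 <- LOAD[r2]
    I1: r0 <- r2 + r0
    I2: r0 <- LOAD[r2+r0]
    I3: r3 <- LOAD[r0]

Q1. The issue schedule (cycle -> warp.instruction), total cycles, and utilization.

cycle 0: W0.I0
cycle 1: W1.I0
cycle 2: W2.I0
cycle 3: W0.I1
cycle 4: W2.I1
cycle 5: W0.I2
cycle 6: W2.I2
cycle 7: idle
cycle 8: W1.I1
cycle 9: idle
cycle 10: idle
cycle 11: idle
cycle 12: idle
cycle 13: W2.I3
cycle 14: idle
cycle 15: W1.I2
cycle 16: W1.I3
cycle 17: idle
cycle 18: idle
cycle 19: idle
cycle 20: idle
cycle 21: idle
cycle 22: idle
cycle 23: W1.I4
cycle 24: idle
cycle 25: idle
cycle 26: idle
cycle 27: idle
cycle 28: idle
cycle 29: idle
cycle 30: W1.I5
cycle 31: W1.I6
cycle 32: W1.I7

Answer: 33 cycles, utilization 5/11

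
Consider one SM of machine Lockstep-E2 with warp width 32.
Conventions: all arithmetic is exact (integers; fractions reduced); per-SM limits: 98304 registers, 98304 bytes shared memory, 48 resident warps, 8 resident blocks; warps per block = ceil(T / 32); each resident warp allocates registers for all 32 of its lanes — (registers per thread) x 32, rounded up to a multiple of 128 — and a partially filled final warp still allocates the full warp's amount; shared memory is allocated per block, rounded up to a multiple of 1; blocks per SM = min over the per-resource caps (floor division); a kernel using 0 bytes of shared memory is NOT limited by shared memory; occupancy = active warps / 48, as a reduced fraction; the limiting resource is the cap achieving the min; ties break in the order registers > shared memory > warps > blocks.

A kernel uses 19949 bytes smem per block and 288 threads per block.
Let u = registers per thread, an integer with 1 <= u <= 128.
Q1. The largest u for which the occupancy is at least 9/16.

Answer: u = 112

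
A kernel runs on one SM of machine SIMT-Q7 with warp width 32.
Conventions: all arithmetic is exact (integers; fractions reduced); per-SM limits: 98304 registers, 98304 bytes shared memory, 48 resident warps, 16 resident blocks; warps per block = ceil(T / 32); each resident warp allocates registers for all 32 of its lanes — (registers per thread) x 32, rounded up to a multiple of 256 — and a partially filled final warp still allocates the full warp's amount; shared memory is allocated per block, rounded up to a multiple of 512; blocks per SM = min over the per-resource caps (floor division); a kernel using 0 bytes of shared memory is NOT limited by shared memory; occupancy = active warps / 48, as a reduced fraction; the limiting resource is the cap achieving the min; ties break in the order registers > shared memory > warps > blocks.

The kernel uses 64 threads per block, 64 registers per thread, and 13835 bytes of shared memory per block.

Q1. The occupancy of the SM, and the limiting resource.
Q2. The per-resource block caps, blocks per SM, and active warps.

Answer: occupancy 1/4, limited by shared memory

registers: 24 blocks
shared memory: 6 blocks
warps: 24 blocks
blocks: 16 blocks

Answer: 6 blocks, 12 active warps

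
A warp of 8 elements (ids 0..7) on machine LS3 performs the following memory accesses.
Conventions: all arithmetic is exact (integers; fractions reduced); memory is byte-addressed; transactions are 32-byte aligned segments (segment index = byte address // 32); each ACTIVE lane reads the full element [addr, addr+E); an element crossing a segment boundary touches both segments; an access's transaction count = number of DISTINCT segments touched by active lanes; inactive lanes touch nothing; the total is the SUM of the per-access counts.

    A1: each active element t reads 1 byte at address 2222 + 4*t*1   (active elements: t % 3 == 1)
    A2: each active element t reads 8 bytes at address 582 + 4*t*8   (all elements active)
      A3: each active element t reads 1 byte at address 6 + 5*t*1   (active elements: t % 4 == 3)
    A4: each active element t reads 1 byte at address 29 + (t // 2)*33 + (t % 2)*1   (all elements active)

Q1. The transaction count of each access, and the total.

A1: 2 transactions
A2: 8 transactions
A3: 2 transactions
A4: 5 transactions

Answer: 2,8,2,5; total 17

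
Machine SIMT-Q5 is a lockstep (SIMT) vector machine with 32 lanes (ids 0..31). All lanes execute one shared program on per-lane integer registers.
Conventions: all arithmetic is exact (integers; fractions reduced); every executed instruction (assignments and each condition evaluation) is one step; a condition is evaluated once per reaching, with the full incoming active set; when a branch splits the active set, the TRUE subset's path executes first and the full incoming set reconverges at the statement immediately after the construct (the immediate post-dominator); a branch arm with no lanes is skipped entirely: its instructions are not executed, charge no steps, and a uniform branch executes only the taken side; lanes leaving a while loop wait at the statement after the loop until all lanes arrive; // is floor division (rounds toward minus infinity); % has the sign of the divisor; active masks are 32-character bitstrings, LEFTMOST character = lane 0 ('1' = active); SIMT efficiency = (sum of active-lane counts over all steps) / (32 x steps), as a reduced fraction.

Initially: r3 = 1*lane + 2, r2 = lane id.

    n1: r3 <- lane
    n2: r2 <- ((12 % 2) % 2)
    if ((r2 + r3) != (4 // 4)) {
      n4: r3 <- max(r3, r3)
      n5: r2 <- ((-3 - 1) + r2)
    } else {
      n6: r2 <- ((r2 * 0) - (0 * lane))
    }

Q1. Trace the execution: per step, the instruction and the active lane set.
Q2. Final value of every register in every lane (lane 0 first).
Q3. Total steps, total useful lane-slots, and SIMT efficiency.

step 0: r3 <- lane                   11111111111111111111111111111111
step 1: r2 <- ((12 % 2) % 2)         11111111111111111111111111111111
step 2: eval ((r2 + r3) != (4 // 4)) 11111111111111111111111111111111
step 3: r3 <- max(r3, r3)            10111111111111111111111111111111
step 4: r2 <- ((-3 - 1) + r2)        10111111111111111111111111111111
step 5: r2 <- ((r2 * 0) - (0 * lane)) 01000000000000000000000000000000

Answer: 6 steps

r3: 0,1,2,3,4,5,6,7,8,9,10,11,12,13,14,15,16,17,18,19,20,21,22,23,24,25,26,27,28,29,30,31
r2: -4,0,-4,-4,-4,-4,-4,-4,-4,-4,-4,-4,-4,-4,-4,-4,-4,-4,-4,-4,-4,-4,-4,-4,-4,-4,-4,-4,-4,-4,-4,-4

steps = 6; useful = 159; efficiency = 159/192 = 53/64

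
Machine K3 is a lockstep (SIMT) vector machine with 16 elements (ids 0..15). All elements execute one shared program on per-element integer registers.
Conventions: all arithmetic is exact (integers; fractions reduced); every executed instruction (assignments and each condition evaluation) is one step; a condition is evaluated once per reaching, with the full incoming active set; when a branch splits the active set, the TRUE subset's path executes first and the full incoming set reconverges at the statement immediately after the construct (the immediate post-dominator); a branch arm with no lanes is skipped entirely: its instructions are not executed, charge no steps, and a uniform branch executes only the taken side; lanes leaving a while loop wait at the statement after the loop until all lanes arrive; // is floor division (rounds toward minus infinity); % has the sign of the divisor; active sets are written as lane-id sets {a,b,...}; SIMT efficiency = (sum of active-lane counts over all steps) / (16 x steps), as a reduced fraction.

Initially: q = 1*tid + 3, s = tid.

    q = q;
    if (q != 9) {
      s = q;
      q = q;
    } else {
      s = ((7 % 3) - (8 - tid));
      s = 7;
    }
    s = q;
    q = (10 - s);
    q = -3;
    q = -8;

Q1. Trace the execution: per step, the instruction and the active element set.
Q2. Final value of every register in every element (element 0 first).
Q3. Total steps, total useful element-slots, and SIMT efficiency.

step 0: q <- q                       {0,1,2,3,4,5,6,7,8,9,10,11,12,13,14,15}
step 1: eval (q != 9)                {0,1,2,3,4,5,6,7,8,9,10,11,12,13,14,15}
step 2: s <- q                       {0,1,2,3,4,5,7,8,9,10,11,12,13,14,15}
step 3: q <- q                       {0,1,2,3,4,5,7,8,9,10,11,12,13,14,15}
step 4: s <- ((7 % 3) - (8 - tid))   {6}
step 5: s <- 7                       {6}
step 6: s <- q                       {0,1,2,3,4,5,6,7,8,9,10,11,12,13,14,15}
step 7: q <- (10 - s)                {0,1,2,3,4,5,6,7,8,9,10,11,12,13,14,15}
step 8: q <- -3                      {0,1,2,3,4,5,6,7,8,9,10,11,12,13,14,15}
step 9: q <- -8                      {0,1,2,3,4,5,6,7,8,9,10,11,12,13,14,15}

Answer: 10 steps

q: -8,-8,-8,-8,-8,-8,-8,-8,-8,-8,-8,-8,-8,-8,-8,-8
s: 3,4,5,6,7,8,9,10,11,12,13,14,15,16,17,18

steps = 10; useful = 128; efficiency = 128/160 = 4/5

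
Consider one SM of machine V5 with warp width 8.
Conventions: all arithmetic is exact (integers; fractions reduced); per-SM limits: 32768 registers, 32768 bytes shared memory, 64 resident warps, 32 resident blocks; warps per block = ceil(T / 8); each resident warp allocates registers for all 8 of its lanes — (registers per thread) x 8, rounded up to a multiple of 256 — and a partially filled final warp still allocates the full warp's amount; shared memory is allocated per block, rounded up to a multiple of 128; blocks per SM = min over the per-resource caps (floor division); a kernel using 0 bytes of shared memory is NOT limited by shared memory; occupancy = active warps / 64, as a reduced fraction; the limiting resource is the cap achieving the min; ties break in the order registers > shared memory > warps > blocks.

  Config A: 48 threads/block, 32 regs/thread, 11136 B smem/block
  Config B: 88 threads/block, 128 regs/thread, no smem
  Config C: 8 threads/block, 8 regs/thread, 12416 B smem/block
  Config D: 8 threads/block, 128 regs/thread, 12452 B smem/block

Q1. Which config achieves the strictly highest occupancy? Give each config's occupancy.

occupancies: A 3/16, B 11/32, C 1/32, D 1/32

Answer: B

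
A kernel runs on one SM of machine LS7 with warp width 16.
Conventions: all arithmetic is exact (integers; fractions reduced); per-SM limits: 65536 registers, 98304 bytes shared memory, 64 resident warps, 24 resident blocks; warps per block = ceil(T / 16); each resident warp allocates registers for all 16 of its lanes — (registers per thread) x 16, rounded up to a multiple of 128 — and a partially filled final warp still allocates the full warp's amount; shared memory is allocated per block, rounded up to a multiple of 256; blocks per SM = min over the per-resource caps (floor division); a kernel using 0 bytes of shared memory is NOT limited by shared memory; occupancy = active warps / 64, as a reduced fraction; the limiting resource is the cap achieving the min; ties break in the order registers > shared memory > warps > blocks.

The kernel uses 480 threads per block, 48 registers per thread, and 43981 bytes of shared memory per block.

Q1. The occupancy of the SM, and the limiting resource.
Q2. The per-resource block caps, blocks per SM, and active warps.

Answer: occupancy 15/16, limited by registers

registers: 2 blocks
shared memory: 2 blocks
warps: 2 blocks
blocks: 24 blocks

Answer: 2 blocks, 60 active warps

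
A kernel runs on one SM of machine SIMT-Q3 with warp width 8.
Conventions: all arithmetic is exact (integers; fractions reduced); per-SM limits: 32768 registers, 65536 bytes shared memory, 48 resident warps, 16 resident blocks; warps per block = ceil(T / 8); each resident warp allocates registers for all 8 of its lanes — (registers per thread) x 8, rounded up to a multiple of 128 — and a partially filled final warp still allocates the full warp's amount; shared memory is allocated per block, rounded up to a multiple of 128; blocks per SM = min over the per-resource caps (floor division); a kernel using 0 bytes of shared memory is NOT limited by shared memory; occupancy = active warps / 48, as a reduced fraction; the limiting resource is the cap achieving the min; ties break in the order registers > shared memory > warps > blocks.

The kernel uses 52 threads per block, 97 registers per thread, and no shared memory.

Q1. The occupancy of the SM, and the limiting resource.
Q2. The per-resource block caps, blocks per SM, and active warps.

Answer: occupancy 35/48, limited by registers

registers: 5 blocks
shared memory: no limit (kernel uses none)
warps: 6 blocks
blocks: 16 blocks

Answer: 5 blocks, 35 active warps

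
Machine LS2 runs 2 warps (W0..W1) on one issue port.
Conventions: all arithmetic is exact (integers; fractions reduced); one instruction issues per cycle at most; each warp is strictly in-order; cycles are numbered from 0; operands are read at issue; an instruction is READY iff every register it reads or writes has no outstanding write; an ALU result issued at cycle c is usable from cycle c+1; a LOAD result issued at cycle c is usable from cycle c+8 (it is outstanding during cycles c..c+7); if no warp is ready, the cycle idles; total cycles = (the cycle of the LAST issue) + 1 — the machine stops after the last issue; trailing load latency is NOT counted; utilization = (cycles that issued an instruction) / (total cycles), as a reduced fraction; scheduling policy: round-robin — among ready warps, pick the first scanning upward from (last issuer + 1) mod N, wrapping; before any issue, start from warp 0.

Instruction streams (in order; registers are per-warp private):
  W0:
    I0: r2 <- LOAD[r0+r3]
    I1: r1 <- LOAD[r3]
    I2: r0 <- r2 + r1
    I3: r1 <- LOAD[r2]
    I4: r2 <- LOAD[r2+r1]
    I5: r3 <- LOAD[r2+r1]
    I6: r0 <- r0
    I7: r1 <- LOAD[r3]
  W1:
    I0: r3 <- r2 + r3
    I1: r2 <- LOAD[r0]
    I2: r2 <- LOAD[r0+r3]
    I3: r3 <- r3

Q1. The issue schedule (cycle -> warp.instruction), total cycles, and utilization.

cycle 0: W0.I0
cycle 1: W1.I0
cycle 2: W0.I1
cycle 3: W1.I1
cycle 4: idle
cycle 5: idle
cycle 6: idle
cycle 7: idle
cycle 8: idle
cycle 9: idle
cycle 10: W0.I2
cycle 11: W1.I2
cycle 12: W0.I3
cycle 13: W1.I3
cycle 14: idle
cycle 15: idle
cycle 16: idle
cycle 17: idle
cycle 18: idle
cycle 19: idle
cycle 20: W0.I4
cycle 21: idle
cycle 22: idle
cycle 23: idle
cycle 24: idle
cycle 25: idle
cycle 26: idle
cycle 27: idle
cycle 28: W0.I5
cycle 29: W0.I6
cycle 30: idle
cycle 31: idle
cycle 32: idle
cycle 33: idle
cycle 34: idle
cycle 35: idle
cycle 36: W0.I7

Answer: 37 cycles, utilization 12/37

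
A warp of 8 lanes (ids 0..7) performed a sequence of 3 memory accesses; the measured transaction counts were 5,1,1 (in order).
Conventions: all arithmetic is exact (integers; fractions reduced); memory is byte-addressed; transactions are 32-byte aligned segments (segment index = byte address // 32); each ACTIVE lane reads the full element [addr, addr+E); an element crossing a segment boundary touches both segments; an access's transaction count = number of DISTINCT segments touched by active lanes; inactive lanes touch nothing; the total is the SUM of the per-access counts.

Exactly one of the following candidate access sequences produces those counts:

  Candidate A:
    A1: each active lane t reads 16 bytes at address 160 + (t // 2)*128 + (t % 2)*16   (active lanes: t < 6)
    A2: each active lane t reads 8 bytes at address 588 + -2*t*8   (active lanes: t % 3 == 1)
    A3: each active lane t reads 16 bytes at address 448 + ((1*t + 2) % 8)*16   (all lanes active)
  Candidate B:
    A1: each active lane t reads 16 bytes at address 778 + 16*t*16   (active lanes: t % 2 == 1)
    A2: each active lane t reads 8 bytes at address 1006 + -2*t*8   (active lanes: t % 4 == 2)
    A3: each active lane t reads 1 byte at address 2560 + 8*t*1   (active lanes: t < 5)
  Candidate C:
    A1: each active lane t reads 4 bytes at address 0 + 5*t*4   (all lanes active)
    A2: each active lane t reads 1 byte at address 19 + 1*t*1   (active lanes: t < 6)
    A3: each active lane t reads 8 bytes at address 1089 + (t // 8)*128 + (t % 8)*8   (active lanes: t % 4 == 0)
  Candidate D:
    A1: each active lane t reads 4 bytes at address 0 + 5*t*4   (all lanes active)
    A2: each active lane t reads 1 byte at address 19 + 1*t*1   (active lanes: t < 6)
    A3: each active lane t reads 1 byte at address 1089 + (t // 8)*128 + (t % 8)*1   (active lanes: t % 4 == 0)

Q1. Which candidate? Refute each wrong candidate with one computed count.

A: A1 gives 3 transactions, not 5
B: A1 gives 4 transactions, not 5
C: A3 gives 2 transactions, not 1
D: all counts match (5,1,1)

Answer: D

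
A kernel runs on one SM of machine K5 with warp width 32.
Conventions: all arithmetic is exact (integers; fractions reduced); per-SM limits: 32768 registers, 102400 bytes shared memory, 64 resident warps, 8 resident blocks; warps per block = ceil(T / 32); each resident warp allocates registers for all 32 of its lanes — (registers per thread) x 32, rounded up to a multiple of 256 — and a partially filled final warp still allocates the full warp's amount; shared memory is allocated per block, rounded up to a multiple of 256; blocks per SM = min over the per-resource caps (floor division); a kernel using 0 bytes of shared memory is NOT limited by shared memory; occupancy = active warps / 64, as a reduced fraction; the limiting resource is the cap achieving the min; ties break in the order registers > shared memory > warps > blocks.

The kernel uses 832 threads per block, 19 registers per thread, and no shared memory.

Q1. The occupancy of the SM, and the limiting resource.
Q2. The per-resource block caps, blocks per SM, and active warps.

Answer: occupancy 13/32, limited by registers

registers: 1 block
shared memory: no limit (kernel uses none)
warps: 2 blocks
blocks: 8 blocks

Answer: 1 block, 26 active warps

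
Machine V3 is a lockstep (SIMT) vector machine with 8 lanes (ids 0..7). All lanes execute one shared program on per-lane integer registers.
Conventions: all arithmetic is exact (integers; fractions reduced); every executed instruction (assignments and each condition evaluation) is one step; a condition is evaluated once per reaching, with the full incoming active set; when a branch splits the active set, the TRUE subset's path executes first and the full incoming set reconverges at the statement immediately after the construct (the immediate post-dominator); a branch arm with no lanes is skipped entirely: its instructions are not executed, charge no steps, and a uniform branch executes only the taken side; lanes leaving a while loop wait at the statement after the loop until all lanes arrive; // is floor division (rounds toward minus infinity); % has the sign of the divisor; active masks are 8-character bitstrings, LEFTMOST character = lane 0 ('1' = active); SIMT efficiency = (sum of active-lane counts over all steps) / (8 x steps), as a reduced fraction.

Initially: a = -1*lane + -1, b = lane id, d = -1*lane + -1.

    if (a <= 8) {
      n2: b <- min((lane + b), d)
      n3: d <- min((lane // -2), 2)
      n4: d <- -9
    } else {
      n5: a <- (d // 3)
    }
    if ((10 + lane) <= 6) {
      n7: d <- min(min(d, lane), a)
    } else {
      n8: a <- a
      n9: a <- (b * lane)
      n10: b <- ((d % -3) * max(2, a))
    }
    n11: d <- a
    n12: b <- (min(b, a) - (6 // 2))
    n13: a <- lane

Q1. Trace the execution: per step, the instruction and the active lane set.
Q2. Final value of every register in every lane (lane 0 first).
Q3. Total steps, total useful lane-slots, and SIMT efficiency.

step 0: eval (a <= 8)                11111111
step 1: b <- min((lane + b), d)      11111111
step 2: d <- min((lane // -2), 2)    11111111
step 3: d <- -9                      11111111
step 4: eval ((10 + lane) <= 6)      11111111
step 5: a <- a                       11111111
step 6: a <- (b * lane)              11111111
step 7: b <- ((d % -3) * max(2, a))  11111111
step 8: d <- a                       11111111
step 9: b <- (min(b, a) - (6 // 2))  11111111
step 10: a <- lane                    11111111

Answer: 11 steps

a: 0,1,2,3,4,5,6,7
b: -3,-5,-9,-15,-23,-33,-45,-59
d: 0,-2,-6,-12,-20,-30,-42,-56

steps = 11; useful = 88; efficiency = 88/88 = 1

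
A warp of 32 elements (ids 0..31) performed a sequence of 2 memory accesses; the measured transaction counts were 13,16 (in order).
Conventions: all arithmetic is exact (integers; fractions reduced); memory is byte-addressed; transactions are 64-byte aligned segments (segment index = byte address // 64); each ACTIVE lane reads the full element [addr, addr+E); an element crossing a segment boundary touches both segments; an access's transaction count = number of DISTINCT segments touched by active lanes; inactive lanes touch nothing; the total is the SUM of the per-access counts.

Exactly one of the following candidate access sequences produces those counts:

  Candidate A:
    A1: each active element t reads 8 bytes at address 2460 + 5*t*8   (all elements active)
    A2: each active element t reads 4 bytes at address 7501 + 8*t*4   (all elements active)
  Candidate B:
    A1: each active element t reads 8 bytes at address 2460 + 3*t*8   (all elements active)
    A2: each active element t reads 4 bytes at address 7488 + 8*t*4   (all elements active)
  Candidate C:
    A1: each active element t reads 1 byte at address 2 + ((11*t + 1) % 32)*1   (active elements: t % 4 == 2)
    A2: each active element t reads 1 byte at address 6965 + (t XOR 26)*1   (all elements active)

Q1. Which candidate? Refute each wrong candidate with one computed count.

A: A1 gives 20 transactions, not 13
C: A1 gives 1 transaction, not 13
B: all counts match (13,16)

Answer: B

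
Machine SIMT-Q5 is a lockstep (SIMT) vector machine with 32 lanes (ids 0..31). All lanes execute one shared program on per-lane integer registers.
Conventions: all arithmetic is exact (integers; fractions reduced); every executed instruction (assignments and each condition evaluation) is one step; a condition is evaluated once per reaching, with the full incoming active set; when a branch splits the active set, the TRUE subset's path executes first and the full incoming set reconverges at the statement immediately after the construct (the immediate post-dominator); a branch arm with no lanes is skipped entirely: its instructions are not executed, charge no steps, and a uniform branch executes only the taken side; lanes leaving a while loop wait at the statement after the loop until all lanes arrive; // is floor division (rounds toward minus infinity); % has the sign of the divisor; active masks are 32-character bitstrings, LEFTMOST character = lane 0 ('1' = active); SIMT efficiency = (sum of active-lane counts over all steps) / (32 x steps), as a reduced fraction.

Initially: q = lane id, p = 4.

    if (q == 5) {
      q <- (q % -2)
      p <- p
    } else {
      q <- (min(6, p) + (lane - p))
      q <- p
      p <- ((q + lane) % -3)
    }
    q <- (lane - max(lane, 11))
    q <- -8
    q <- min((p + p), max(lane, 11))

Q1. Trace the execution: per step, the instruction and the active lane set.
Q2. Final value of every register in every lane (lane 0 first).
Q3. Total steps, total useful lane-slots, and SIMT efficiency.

step 0: eval (q == 5)                11111111111111111111111111111111
step 1: q <- (q % -2)                00000100000000000000000000000000
step 2: p <- p                       00000100000000000000000000000000
step 3: q <- (min(6, p) + (lane - p)) 11111011111111111111111111111111
step 4: q <- p                       11111011111111111111111111111111
step 5: p <- ((q + lane) % -3)       11111011111111111111111111111111
step 6: q <- (lane - max(lane, 11))  11111111111111111111111111111111
step 7: q <- -8                      11111111111111111111111111111111
step 8: q <- min((p + p), max(lane, 11)) 11111111111111111111111111111111

Answer: 9 steps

q: -4,-2,0,-4,-2,8,-4,-2,0,-4,-2,0,-4,-2,0,-4,-2,0,-4,-2,0,-4,-2,0,-4,-2,0,-4,-2,0,-4,-2
p: -2,-1,0,-2,-1,4,-2,-1,0,-2,-1,0,-2,-1,0,-2,-1,0,-2,-1,0,-2,-1,0,-2,-1,0,-2,-1,0,-2,-1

steps = 9; useful = 223; efficiency = 223/288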